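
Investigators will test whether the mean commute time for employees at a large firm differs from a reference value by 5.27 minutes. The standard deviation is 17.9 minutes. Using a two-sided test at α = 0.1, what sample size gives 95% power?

For a one-sample z-test, n = ((z_{α/2} + z_β)·σ/δ)².
z_{α/2} = 1.645 (two-sided α = 0.1); z_β = 1.645 (power 95% → β = 0.05).
n = (3.290 × 17.9 / 5.27)² = 124.88
Round up: n = 125.

125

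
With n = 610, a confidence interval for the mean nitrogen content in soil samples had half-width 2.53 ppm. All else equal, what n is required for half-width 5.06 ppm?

n = 153

Margin of error scales as 1/√n, so n₂ = n₁·(E₁/E₂)².
n₂ = 610 × (2.53/5.06)² = 610 × 0.25 = 152.50
Round up: n₂ = 153.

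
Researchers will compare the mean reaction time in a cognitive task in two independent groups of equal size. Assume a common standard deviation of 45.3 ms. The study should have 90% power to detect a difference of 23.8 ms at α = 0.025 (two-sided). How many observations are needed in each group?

90 per group

For two equal groups, n per group = 2·((z_{α/2} + z_β)·σ/δ)².
z_{α/2} = 2.241; z_β = 1.282 (power 90%).
n = 2 × (3.523 × 45.3 / 23.8)² = 2 × 44.96 = 89.92
Round up: n = 90 per group.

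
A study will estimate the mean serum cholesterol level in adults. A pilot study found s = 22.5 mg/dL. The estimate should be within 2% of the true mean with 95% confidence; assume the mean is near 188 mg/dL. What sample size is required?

138

For a mean, the margin of error is E = z·σ/√n, so n = (zσ/E)².
At 95% confidence, z = 1.960.
E = 2% of 188 = 3.76 mg/dL.
n = (1.960 × 22.5 / 3.76)² = 137.56
Round up: n = 138.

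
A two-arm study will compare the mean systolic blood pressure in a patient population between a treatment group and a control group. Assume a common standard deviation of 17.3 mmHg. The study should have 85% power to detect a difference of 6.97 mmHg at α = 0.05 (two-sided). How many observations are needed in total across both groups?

For two equal groups, n per group = 2·((z_{α/2} + z_β)·σ/δ)².
z_{α/2} = 1.960; z_β = 1.036 (power 85%).
n = 2 × (2.996 × 17.3 / 6.97)² = 2 × 55.30 = 110.60
Round up: n = 111 per group.
Total across both groups: 2 × 111 = 222.

222 total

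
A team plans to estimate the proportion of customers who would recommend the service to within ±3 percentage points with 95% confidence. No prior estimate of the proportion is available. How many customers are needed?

For a proportion with margin E = 0.03 at 95% confidence, z = 1.960.
With no prior estimate, use p = 0.5, which maximizes p(1−p) at 0.25.
n = 0.25 × (z/E)² = 0.25 × (1.960/0.03)² = 1067.11
Round up: n = 1068.

1068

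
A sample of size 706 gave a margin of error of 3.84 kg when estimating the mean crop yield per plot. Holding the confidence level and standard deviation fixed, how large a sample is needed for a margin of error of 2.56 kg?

Margin of error scales as 1/√n, so n₂ = n₁·(E₁/E₂)².
n₂ = 706 × (3.84/2.56)² = 706 × 2.25 = 1588.50
Round up: n₂ = 1589.

1589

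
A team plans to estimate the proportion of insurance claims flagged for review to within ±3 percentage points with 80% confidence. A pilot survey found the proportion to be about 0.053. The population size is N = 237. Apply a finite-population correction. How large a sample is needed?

67

For a proportion with margin E = 0.03 at 80% confidence, z = 1.282.
n = p̂(1−p̂)(z/E)² = 0.053 × 0.947 × (1.282/0.03)² = 91.66 — call this n₀.
Finite-population correction with N = 237: n = n₀ / (1 + (n₀−1)/N) = 91.66 / 1.383 = 66.28
Round up: n = 67.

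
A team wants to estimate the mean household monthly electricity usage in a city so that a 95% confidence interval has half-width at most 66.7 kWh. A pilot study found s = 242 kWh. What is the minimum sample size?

51

For a mean, the margin of error is E = z·σ/√n, so n = (zσ/E)².
At 95% confidence, z = 1.960.
n = (1.960 × 242 / 66.7)² = 50.57
Round up: n = 51.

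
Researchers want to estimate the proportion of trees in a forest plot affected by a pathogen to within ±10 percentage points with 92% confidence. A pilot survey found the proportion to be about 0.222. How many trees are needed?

53

For a proportion with margin E = 0.1 at 92% confidence, z = 1.751.
n = p̂(1−p̂)(z/E)² = 0.222 × 0.778 × (1.751/0.1)² = 52.95
Round up: n = 53.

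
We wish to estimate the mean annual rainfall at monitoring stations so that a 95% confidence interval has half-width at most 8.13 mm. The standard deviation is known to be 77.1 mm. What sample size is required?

For a mean, the margin of error is E = z·σ/√n, so n = (zσ/E)².
At 95% confidence, z = 1.960.
n = (1.960 × 77.1 / 8.13)² = 345.49
Round up: n = 346.

n = 346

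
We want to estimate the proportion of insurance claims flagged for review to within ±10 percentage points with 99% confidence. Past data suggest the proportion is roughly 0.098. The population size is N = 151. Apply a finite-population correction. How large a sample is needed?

For a proportion with margin E = 0.1 at 99% confidence, z = 2.576.
n = p̂(1−p̂)(z/E)² = 0.098 × 0.902 × (2.576/0.1)² = 58.66 — call this n₀.
Finite-population correction with N = 151: n = n₀ / (1 + (n₀−1)/N) = 58.66 / 1.382 = 42.45
Round up: n = 43.

43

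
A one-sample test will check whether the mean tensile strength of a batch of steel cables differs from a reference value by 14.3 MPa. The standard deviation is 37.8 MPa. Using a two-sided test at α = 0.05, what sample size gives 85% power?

n = 63

For a one-sample z-test, n = ((z_{α/2} + z_β)·σ/δ)².
z_{α/2} = 1.960 (two-sided α = 0.05); z_β = 1.036 (power 85% → β = 0.15).
n = (2.996 × 37.8 / 14.3)² = 62.72
Round up: n = 63.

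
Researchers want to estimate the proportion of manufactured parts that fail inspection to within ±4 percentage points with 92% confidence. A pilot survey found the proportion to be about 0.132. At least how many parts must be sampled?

For a proportion with margin E = 0.04 at 92% confidence, z = 1.751.
n = p̂(1−p̂)(z/E)² = 0.132 × 0.868 × (1.751/0.04)² = 219.56
Round up: n = 220.

220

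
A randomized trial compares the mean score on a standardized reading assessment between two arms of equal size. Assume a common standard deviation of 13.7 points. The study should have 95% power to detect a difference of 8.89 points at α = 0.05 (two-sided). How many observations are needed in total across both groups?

124 total

For two equal groups, n per group = 2·((z_{α/2} + z_β)·σ/δ)².
z_{α/2} = 1.960; z_β = 1.645 (power 95%).
n = 2 × (3.605 × 13.7 / 8.89)² = 2 × 30.86 = 61.72
Round up: n = 62 per group.
Total across both groups: 2 × 62 = 124.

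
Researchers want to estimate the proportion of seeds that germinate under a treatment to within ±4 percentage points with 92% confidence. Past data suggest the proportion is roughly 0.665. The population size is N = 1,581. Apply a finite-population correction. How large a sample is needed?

n = 337

For a proportion with margin E = 0.04 at 92% confidence, z = 1.751.
n = p̂(1−p̂)(z/E)² = 0.665 × 0.335 × (1.751/0.04)² = 426.89 — call this n₀.
Finite-population correction with N = 1,581: n = n₀ / (1 + (n₀−1)/N) = 426.89 / 1.269 = 336.40
Round up: n = 337.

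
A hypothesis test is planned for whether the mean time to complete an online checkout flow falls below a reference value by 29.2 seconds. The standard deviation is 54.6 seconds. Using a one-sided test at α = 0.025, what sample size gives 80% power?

28

For a one-sample z-test, n = ((z_α + z_β)·σ/δ)².
z_α = 1.960 (one-sided α = 0.025); z_β = 0.842 (power 80% → β = 0.2).
n = (2.802 × 54.6 / 29.2)² = 27.45
Round up: n = 28.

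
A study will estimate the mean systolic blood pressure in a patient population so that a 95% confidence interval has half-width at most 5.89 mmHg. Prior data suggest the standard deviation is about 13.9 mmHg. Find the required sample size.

22

For a mean, the margin of error is E = z·σ/√n, so n = (zσ/E)².
At 95% confidence, z = 1.960.
n = (1.960 × 13.9 / 5.89)² = 21.39
Round up: n = 22.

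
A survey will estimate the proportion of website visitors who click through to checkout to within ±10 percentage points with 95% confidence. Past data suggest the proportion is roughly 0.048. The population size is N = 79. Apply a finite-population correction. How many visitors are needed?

n = 15

For a proportion with margin E = 0.1 at 95% confidence, z = 1.960.
n = p̂(1−p̂)(z/E)² = 0.048 × 0.952 × (1.960/0.1)² = 17.55 — call this n₀.
Finite-population correction with N = 79: n = n₀ / (1 + (n₀−1)/N) = 17.55 / 1.209 = 14.52
Round up: n = 15.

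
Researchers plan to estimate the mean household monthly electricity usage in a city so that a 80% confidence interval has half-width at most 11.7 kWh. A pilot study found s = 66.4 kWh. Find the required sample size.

For a mean, the margin of error is E = z·σ/√n, so n = (zσ/E)².
At 80% confidence, z = 1.282.
n = (1.282 × 66.4 / 11.7)² = 52.93
Round up: n = 53.

53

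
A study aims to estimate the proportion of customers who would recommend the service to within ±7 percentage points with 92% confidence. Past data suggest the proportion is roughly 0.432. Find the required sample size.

For a proportion with margin E = 0.07 at 92% confidence, z = 1.751.
n = p̂(1−p̂)(z/E)² = 0.432 × 0.568 × (1.751/0.07)² = 153.54
Round up: n = 154.

154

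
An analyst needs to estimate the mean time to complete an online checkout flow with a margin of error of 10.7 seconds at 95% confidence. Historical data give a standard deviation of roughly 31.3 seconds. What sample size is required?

For a mean, the margin of error is E = z·σ/√n, so n = (zσ/E)².
At 95% confidence, z = 1.960.
n = (1.960 × 31.3 / 10.7)² = 32.87
Round up: n = 33.

33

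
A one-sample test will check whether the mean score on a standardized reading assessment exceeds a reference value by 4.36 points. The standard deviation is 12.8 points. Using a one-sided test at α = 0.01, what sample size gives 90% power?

For a one-sample z-test, n = ((z_α + z_β)·σ/δ)².
z_α = 2.326 (one-sided α = 0.01); z_β = 1.282 (power 90% → β = 0.1).
n = (3.608 × 12.8 / 4.36)² = 112.20
Round up: n = 113.

113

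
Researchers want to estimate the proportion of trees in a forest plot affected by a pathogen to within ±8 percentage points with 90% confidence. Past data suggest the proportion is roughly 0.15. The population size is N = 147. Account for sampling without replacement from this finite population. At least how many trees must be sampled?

n = 40

For a proportion with margin E = 0.08 at 90% confidence, z = 1.645.
n = p̂(1−p̂)(z/E)² = 0.15 × 0.85 × (1.645/0.08)² = 53.91 — call this n₀.
Finite-population correction with N = 147: n = n₀ / (1 + (n₀−1)/N) = 53.91 / 1.36 = 39.64
Round up: n = 40.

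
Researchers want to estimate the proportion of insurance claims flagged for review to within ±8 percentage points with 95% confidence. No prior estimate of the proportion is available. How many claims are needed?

151

For a proportion with margin E = 0.08 at 95% confidence, z = 1.960.
With no prior estimate, use p = 0.5, which maximizes p(1−p) at 0.25.
n = 0.25 × (z/E)² = 0.25 × (1.960/0.08)² = 150.06
Round up: n = 151.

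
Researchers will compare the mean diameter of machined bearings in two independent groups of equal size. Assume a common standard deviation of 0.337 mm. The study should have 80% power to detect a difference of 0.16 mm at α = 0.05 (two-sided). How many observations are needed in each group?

70 per group

For two equal groups, n per group = 2·((z_{α/2} + z_β)·σ/δ)².
z_{α/2} = 1.960; z_β = 0.842 (power 80%).
n = 2 × (2.802 × 0.337 / 0.16)² = 2 × 34.83 = 69.66
Round up: n = 70 per group.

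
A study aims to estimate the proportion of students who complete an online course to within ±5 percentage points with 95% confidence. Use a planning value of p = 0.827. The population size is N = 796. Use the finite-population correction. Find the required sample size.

n = 173

For a proportion with margin E = 0.05 at 95% confidence, z = 1.960.
n = p̂(1−p̂)(z/E)² = 0.827 × 0.173 × (1.960/0.05)² = 219.85 — call this n₀.
Finite-population correction with N = 796: n = n₀ / (1 + (n₀−1)/N) = 219.85 / 1.275 = 172.43
Round up: n = 173.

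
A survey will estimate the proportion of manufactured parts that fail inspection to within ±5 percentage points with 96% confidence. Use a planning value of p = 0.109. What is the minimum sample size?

164

For a proportion with margin E = 0.05 at 96% confidence, z = 2.054.
n = p̂(1−p̂)(z/E)² = 0.109 × 0.891 × (2.054/0.05)² = 163.89
Round up: n = 164.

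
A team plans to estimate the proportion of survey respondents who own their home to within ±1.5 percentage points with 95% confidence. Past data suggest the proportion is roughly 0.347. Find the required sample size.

3869

For a proportion with margin E = 0.015 at 95% confidence, z = 1.960.
n = p̂(1−p̂)(z/E)² = 0.347 × 0.653 × (1.960/0.015)² = 3868.76
Round up: n = 3869.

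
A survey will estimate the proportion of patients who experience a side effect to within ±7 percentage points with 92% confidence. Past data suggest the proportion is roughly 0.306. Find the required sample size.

For a proportion with margin E = 0.07 at 92% confidence, z = 1.751.
n = p̂(1−p̂)(z/E)² = 0.306 × 0.694 × (1.751/0.07)² = 132.88
Round up: n = 133.

n = 133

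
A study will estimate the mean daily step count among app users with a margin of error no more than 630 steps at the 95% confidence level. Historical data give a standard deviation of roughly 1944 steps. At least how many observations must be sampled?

37

For a mean, the margin of error is E = z·σ/√n, so n = (zσ/E)².
At 95% confidence, z = 1.960.
n = (1.960 × 1944 / 630)² = 36.58
Round up: n = 37.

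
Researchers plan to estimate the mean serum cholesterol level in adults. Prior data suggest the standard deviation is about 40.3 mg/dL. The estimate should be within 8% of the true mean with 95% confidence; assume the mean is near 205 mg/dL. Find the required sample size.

24

For a mean, the margin of error is E = z·σ/√n, so n = (zσ/E)².
At 95% confidence, z = 1.960.
E = 8% of 205 = 16.4 mg/dL.
n = (1.960 × 40.3 / 16.4)² = 23.20
Round up: n = 24.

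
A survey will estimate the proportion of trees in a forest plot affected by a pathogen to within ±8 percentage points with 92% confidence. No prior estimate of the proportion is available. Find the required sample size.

n = 120

For a proportion with margin E = 0.08 at 92% confidence, z = 1.751.
With no prior estimate, use p = 0.5, which maximizes p(1−p) at 0.25.
n = 0.25 × (z/E)² = 0.25 × (1.751/0.08)² = 119.77
Round up: n = 120.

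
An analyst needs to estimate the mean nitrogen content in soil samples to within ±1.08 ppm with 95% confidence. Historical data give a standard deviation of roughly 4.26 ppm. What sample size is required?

For a mean, the margin of error is E = z·σ/√n, so n = (zσ/E)².
At 95% confidence, z = 1.960.
n = (1.960 × 4.26 / 1.08)² = 59.77
Round up: n = 60.

60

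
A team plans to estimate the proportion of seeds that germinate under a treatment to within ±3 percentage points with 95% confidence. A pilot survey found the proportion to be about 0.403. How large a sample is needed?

For a proportion with margin E = 0.03 at 95% confidence, z = 1.960.
n = p̂(1−p̂)(z/E)² = 0.403 × 0.597 × (1.960/0.03)² = 1026.95
Round up: n = 1027.

n = 1027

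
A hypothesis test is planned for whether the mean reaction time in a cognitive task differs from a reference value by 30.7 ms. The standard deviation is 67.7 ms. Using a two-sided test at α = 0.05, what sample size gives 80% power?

For a one-sample z-test, n = ((z_{α/2} + z_β)·σ/δ)².
z_{α/2} = 1.960 (two-sided α = 0.05); z_β = 0.842 (power 80% → β = 0.2).
n = (2.802 × 67.7 / 30.7)² = 38.18
Round up: n = 39.

39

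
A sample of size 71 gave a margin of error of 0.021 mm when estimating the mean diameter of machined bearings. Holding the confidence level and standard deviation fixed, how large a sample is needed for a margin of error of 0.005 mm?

1253

Margin of error scales as 1/√n, so n₂ = n₁·(E₁/E₂)².
n₂ = 71 × (0.021/0.005)² = 71 × 17.64 = 1252.44
Round up: n₂ = 1253.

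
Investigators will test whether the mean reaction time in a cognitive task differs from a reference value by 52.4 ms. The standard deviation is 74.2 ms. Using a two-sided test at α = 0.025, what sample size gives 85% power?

22

For a one-sample z-test, n = ((z_{α/2} + z_β)·σ/δ)².
z_{α/2} = 2.241 (two-sided α = 0.025); z_β = 1.036 (power 85% → β = 0.15).
n = (3.277 × 74.2 / 52.4)² = 21.53
Round up: n = 22.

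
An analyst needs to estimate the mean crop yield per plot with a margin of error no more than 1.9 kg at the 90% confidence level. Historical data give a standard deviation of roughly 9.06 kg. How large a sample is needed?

62

For a mean, the margin of error is E = z·σ/√n, so n = (zσ/E)².
At 90% confidence, z = 1.645.
n = (1.645 × 9.06 / 1.9)² = 61.53
Round up: n = 62.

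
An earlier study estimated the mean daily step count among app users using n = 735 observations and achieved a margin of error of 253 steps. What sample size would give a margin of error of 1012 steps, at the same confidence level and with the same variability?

Margin of error scales as 1/√n, so n₂ = n₁·(E₁/E₂)².
n₂ = 735 × (253/1012)² = 735 × 0.0625 = 45.94
Round up: n₂ = 46.

n = 46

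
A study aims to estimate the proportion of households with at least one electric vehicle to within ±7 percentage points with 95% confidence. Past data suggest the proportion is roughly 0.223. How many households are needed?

For a proportion with margin E = 0.07 at 95% confidence, z = 1.960.
n = p̂(1−p̂)(z/E)² = 0.223 × 0.777 × (1.960/0.07)² = 135.84
Round up: n = 136.

n = 136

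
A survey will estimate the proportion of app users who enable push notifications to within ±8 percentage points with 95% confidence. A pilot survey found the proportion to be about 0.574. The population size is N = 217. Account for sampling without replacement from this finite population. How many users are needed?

88

For a proportion with margin E = 0.08 at 95% confidence, z = 1.960.
n = p̂(1−p̂)(z/E)² = 0.574 × 0.426 × (1.960/0.08)² = 146.78 — call this n₀.
Finite-population correction with N = 217: n = n₀ / (1 + (n₀−1)/N) = 146.78 / 1.672 = 87.79
Round up: n = 88.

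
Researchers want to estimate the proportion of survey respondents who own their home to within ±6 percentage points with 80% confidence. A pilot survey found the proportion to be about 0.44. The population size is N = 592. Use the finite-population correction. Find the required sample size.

n = 95

For a proportion with margin E = 0.06 at 80% confidence, z = 1.282.
n = p̂(1−p̂)(z/E)² = 0.44 × 0.56 × (1.282/0.06)² = 112.49 — call this n₀.
Finite-population correction with N = 592: n = n₀ / (1 + (n₀−1)/N) = 112.49 / 1.188 = 94.69
Round up: n = 95.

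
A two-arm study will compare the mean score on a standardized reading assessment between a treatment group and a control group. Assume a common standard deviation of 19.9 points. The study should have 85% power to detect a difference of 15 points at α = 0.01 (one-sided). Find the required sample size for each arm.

For two equal groups, n per group = 2·((z_α + z_β)·σ/δ)².
z_α = 2.326; z_β = 1.036 (power 85%).
n = 2 × (3.362 × 19.9 / 15)² = 2 × 19.89 = 39.78
Round up: n = 40 per group.

40 per group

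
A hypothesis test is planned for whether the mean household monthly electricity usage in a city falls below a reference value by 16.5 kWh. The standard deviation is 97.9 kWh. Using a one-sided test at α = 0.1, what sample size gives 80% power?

159

For a one-sample z-test, n = ((z_α + z_β)·σ/δ)².
z_α = 1.282 (one-sided α = 0.1); z_β = 0.842 (power 80% → β = 0.2).
n = (2.124 × 97.9 / 16.5)² = 158.82
Round up: n = 159.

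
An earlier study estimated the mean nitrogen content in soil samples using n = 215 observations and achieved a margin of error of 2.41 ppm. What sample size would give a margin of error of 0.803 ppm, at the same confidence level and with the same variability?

n = 1937

Margin of error scales as 1/√n, so n₂ = n₁·(E₁/E₂)².
n₂ = 215 × (2.41/0.803)² = 215 × 9.007 = 1936.50
Round up: n₂ = 1937.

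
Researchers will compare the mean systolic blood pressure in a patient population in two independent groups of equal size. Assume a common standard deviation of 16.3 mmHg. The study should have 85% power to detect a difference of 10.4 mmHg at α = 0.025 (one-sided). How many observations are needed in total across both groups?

For two equal groups, n per group = 2·((z_α + z_β)·σ/δ)².
z_α = 1.960; z_β = 1.036 (power 85%).
n = 2 × (2.996 × 16.3 / 10.4)² = 2 × 22.05 = 44.10
Round up: n = 45 per group.
Total across both groups: 2 × 45 = 90.

90 total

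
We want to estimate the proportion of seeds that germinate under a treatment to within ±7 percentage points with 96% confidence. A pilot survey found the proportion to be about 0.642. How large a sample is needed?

For a proportion with margin E = 0.07 at 96% confidence, z = 2.054.
n = p̂(1−p̂)(z/E)² = 0.642 × 0.358 × (2.054/0.07)² = 197.89
Round up: n = 198.

198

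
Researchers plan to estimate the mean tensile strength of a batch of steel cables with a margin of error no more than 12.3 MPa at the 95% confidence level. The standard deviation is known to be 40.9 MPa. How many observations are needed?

For a mean, the margin of error is E = z·σ/√n, so n = (zσ/E)².
At 95% confidence, z = 1.960.
n = (1.960 × 40.9 / 12.3)² = 42.48
Round up: n = 43.

n = 43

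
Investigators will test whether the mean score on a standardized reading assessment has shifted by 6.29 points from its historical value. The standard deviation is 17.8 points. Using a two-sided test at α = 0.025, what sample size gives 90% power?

For a one-sample z-test, n = ((z_{α/2} + z_β)·σ/δ)².
z_{α/2} = 2.241 (two-sided α = 0.025); z_β = 1.282 (power 90% → β = 0.1).
n = (3.523 × 17.8 / 6.29)² = 99.39
Round up: n = 100.

n = 100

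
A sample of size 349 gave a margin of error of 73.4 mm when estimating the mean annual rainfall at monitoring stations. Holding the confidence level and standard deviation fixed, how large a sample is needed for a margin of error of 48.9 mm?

787

Margin of error scales as 1/√n, so n₂ = n₁·(E₁/E₂)².
n₂ = 349 × (73.4/48.9)² = 349 × 2.253 = 786.30
Round up: n₂ = 787.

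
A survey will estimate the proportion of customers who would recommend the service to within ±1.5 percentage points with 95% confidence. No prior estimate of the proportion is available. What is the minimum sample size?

For a proportion with margin E = 0.015 at 95% confidence, z = 1.960.
With no prior estimate, use p = 0.5, which maximizes p(1−p) at 0.25.
n = 0.25 × (z/E)² = 0.25 × (1.960/0.015)² = 4268.44
Round up: n = 4269.

4269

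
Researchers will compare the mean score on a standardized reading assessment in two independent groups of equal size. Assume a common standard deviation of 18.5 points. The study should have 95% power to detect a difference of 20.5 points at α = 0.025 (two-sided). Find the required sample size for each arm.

25 per group

For two equal groups, n per group = 2·((z_{α/2} + z_β)·σ/δ)².
z_{α/2} = 2.241; z_β = 1.645 (power 95%).
n = 2 × (3.886 × 18.5 / 20.5)² = 2 × 12.30 = 24.60
Round up: n = 25 per group.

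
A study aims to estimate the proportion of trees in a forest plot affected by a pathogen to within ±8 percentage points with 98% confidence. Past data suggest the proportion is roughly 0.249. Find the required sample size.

159

For a proportion with margin E = 0.08 at 98% confidence, z = 2.326.
n = p̂(1−p̂)(z/E)² = 0.249 × 0.751 × (2.326/0.08)² = 158.08
Round up: n = 159.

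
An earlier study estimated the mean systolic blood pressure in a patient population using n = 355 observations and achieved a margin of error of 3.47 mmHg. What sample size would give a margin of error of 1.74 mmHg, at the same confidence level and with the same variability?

1412

Margin of error scales as 1/√n, so n₂ = n₁·(E₁/E₂)².
n₂ = 355 × (3.47/1.74)² = 355 × 3.977 = 1411.84
Round up: n₂ = 1412.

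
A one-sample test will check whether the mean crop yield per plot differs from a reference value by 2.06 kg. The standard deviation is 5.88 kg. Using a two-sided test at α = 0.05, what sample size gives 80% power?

For a one-sample z-test, n = ((z_{α/2} + z_β)·σ/δ)².
z_{α/2} = 1.960 (two-sided α = 0.05); z_β = 0.842 (power 80% → β = 0.2).
n = (2.802 × 5.88 / 2.06)² = 63.97
Round up: n = 64.

n = 64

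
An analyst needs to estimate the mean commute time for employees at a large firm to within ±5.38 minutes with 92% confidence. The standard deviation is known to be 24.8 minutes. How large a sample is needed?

66

For a mean, the margin of error is E = z·σ/√n, so n = (zσ/E)².
At 92% confidence, z = 1.751.
n = (1.751 × 24.8 / 5.38)² = 65.15
Round up: n = 66.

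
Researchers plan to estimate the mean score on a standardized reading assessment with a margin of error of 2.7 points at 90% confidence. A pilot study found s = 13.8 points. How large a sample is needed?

For a mean, the margin of error is E = z·σ/√n, so n = (zσ/E)².
At 90% confidence, z = 1.645.
n = (1.645 × 13.8 / 2.7)² = 70.69
Round up: n = 71.

n = 71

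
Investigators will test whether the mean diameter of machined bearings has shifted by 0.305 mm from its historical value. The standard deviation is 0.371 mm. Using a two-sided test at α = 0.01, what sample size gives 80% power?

18

For a one-sample z-test, n = ((z_{α/2} + z_β)·σ/δ)².
z_{α/2} = 2.576 (two-sided α = 0.01); z_β = 0.842 (power 80% → β = 0.2).
n = (3.418 × 0.371 / 0.305)² = 17.29
Round up: n = 18.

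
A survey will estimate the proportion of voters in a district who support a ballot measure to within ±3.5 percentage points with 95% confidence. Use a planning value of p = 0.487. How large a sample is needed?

For a proportion with margin E = 0.035 at 95% confidence, z = 1.960.
n = p̂(1−p̂)(z/E)² = 0.487 × 0.513 × (1.960/0.035)² = 783.47
Round up: n = 784.

784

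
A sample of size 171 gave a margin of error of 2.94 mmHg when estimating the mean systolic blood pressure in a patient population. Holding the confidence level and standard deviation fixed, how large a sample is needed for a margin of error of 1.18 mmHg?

Margin of error scales as 1/√n, so n₂ = n₁·(E₁/E₂)².
n₂ = 171 × (2.94/1.18)² = 171 × 6.208 = 1061.57
Round up: n₂ = 1062.

n = 1062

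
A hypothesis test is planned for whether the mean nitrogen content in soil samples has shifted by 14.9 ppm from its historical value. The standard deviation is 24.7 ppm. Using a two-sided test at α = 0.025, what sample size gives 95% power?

n = 42

For a one-sample z-test, n = ((z_{α/2} + z_β)·σ/δ)².
z_{α/2} = 2.241 (two-sided α = 0.025); z_β = 1.645 (power 95% → β = 0.05).
n = (3.886 × 24.7 / 14.9)² = 41.50
Round up: n = 42.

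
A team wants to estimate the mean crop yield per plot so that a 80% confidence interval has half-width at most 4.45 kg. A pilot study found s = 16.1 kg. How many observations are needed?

For a mean, the margin of error is E = z·σ/√n, so n = (zσ/E)².
At 80% confidence, z = 1.282.
n = (1.282 × 16.1 / 4.45)² = 21.51
Round up: n = 22.

22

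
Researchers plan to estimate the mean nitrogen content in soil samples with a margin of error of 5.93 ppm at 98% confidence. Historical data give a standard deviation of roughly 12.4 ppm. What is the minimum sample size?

24

For a mean, the margin of error is E = z·σ/√n, so n = (zσ/E)².
At 98% confidence, z = 2.326.
n = (2.326 × 12.4 / 5.93)² = 23.66
Round up: n = 24.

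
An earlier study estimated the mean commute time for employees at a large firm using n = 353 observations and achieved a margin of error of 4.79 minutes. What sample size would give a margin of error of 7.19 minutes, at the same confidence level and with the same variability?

Margin of error scales as 1/√n, so n₂ = n₁·(E₁/E₂)².
n₂ = 353 × (4.79/7.19)² = 353 × 0.4438 = 156.66
Round up: n₂ = 157.

157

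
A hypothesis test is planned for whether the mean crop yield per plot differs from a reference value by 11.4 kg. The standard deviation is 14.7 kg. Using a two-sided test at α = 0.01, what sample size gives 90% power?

For a one-sample z-test, n = ((z_{α/2} + z_β)·σ/δ)².
z_{α/2} = 2.576 (two-sided α = 0.01); z_β = 1.282 (power 90% → β = 0.1).
n = (3.858 × 14.7 / 11.4)² = 24.75
Round up: n = 25.

n = 25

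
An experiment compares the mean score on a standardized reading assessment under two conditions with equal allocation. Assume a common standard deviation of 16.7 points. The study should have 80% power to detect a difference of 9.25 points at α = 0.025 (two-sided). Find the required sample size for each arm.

62 per group

For two equal groups, n per group = 2·((z_{α/2} + z_β)·σ/δ)².
z_{α/2} = 2.241; z_β = 0.842 (power 80%).
n = 2 × (3.083 × 16.7 / 9.25)² = 2 × 30.98 = 61.96
Round up: n = 62 per group.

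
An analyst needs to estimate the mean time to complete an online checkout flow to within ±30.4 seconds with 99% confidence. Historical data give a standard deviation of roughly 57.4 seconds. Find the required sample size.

24

For a mean, the margin of error is E = z·σ/√n, so n = (zσ/E)².
At 99% confidence, z = 2.576.
n = (2.576 × 57.4 / 30.4)² = 23.66
Round up: n = 24.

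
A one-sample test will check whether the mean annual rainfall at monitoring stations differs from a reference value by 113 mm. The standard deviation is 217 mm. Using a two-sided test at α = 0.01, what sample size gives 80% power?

n = 44

For a one-sample z-test, n = ((z_{α/2} + z_β)·σ/δ)².
z_{α/2} = 2.576 (two-sided α = 0.01); z_β = 0.842 (power 80% → β = 0.2).
n = (3.418 × 217 / 113)² = 43.08
Round up: n = 44.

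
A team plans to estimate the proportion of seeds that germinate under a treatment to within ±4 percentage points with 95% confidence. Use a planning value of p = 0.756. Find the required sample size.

For a proportion with margin E = 0.04 at 95% confidence, z = 1.960.
n = p̂(1−p̂)(z/E)² = 0.756 × 0.244 × (1.960/0.04)² = 442.90
Round up: n = 443.

443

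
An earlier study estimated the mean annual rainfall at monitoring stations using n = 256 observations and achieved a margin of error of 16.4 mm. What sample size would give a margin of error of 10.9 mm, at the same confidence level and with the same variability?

Margin of error scales as 1/√n, so n₂ = n₁·(E₁/E₂)².
n₂ = 256 × (16.4/10.9)² = 256 × 2.264 = 579.58
Round up: n₂ = 580.

580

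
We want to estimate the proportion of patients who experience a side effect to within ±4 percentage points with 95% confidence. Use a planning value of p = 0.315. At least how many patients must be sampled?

For a proportion with margin E = 0.04 at 95% confidence, z = 1.960.
n = p̂(1−p̂)(z/E)² = 0.315 × 0.685 × (1.960/0.04)² = 518.08
Round up: n = 519.

519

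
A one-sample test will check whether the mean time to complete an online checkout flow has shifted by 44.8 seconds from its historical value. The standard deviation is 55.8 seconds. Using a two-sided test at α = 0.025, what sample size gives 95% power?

For a one-sample z-test, n = ((z_{α/2} + z_β)·σ/δ)².
z_{α/2} = 2.241 (two-sided α = 0.025); z_β = 1.645 (power 95% → β = 0.05).
n = (3.886 × 55.8 / 44.8)² = 23.43
Round up: n = 24.

24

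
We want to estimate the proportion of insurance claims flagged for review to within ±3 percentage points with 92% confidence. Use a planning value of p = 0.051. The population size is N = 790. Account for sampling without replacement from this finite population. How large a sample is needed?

For a proportion with margin E = 0.03 at 92% confidence, z = 1.751.
n = p̂(1−p̂)(z/E)² = 0.051 × 0.949 × (1.751/0.03)² = 164.88 — call this n₀.
Finite-population correction with N = 790: n = n₀ / (1 + (n₀−1)/N) = 164.88 / 1.207 = 136.60
Round up: n = 137.

137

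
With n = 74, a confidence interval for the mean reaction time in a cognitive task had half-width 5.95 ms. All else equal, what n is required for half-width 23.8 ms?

n = 5

Margin of error scales as 1/√n, so n₂ = n₁·(E₁/E₂)².
n₂ = 74 × (5.95/23.8)² = 74 × 0.0625 = 4.62
Round up: n₂ = 5.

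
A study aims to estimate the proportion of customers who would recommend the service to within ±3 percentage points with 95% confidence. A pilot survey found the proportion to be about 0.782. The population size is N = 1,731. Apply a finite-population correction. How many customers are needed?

513

For a proportion with margin E = 0.03 at 95% confidence, z = 1.960.
n = p̂(1−p̂)(z/E)² = 0.782 × 0.218 × (1.960/0.03)² = 727.67 — call this n₀.
Finite-population correction with N = 1,731: n = n₀ / (1 + (n₀−1)/N) = 727.67 / 1.42 = 512.44
Round up: n = 513.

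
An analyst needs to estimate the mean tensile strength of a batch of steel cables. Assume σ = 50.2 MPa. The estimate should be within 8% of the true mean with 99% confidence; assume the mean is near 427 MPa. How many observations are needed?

For a mean, the margin of error is E = z·σ/√n, so n = (zσ/E)².
At 99% confidence, z = 2.576.
E = 8% of 427 = 34.16 MPa.
n = (2.576 × 50.2 / 34.16)² = 14.33
Round up: n = 15.

n = 15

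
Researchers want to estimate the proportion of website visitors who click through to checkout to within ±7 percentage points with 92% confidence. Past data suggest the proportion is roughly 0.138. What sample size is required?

For a proportion with margin E = 0.07 at 92% confidence, z = 1.751.
n = p̂(1−p̂)(z/E)² = 0.138 × 0.862 × (1.751/0.07)² = 74.43
Round up: n = 75.

75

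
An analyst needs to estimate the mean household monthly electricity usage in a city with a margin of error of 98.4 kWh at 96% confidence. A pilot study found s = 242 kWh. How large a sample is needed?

For a mean, the margin of error is E = z·σ/√n, so n = (zσ/E)².
At 96% confidence, z = 2.054.
n = (2.054 × 242 / 98.4)² = 25.52
Round up: n = 26.

26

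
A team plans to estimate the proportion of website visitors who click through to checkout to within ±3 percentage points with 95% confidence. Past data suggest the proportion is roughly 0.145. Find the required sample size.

For a proportion with margin E = 0.03 at 95% confidence, z = 1.960.
n = p̂(1−p̂)(z/E)² = 0.145 × 0.855 × (1.960/0.03)² = 529.18
Round up: n = 530.

530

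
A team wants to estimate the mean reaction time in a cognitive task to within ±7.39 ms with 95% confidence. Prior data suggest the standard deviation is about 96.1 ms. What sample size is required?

For a mean, the margin of error is E = z·σ/√n, so n = (zσ/E)².
At 95% confidence, z = 1.960.
n = (1.960 × 96.1 / 7.39)² = 649.64
Round up: n = 650.

650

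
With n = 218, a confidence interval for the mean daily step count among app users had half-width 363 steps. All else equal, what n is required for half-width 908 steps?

Margin of error scales as 1/√n, so n₂ = n₁·(E₁/E₂)².
n₂ = 218 × (363/908)² = 218 × 0.1598 = 34.84
Round up: n₂ = 35.

35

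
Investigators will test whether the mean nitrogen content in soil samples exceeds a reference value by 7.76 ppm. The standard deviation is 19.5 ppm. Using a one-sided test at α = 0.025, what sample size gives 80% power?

n = 50

For a one-sample z-test, n = ((z_α + z_β)·σ/δ)².
z_α = 1.960 (one-sided α = 0.025); z_β = 0.842 (power 80% → β = 0.2).
n = (2.802 × 19.5 / 7.76)² = 49.58
Round up: n = 50.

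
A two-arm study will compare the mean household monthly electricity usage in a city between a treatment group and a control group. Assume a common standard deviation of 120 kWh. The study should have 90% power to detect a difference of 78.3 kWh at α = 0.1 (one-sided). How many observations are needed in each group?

For two equal groups, n per group = 2·((z_α + z_β)·σ/δ)².
z_α = 1.282; z_β = 1.282 (power 90%).
n = 2 × (2.564 × 120 / 78.3)² = 2 × 15.44 = 30.88
Round up: n = 31 per group.

31 per group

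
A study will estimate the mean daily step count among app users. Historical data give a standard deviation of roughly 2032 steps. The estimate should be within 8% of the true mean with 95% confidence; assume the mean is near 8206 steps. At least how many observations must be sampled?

37

For a mean, the margin of error is E = z·σ/√n, so n = (zσ/E)².
At 95% confidence, z = 1.960.
E = 8% of 8206 = 656.5 steps.
n = (1.960 × 2032 / 656.5)² = 36.81
Round up: n = 37.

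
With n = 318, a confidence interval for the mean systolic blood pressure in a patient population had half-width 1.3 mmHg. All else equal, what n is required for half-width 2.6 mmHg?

Margin of error scales as 1/√n, so n₂ = n₁·(E₁/E₂)².
n₂ = 318 × (1.3/2.6)² = 318 × 0.25 = 79.50
Round up: n₂ = 80.

n = 80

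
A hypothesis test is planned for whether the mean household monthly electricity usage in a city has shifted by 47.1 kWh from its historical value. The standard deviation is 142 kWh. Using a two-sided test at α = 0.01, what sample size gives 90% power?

For a one-sample z-test, n = ((z_{α/2} + z_β)·σ/δ)².
z_{α/2} = 2.576 (two-sided α = 0.01); z_β = 1.282 (power 90% → β = 0.1).
n = (3.858 × 142 / 47.1)² = 135.29
Round up: n = 136.

136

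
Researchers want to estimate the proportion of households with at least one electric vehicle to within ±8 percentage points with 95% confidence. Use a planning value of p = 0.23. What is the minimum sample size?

For a proportion with margin E = 0.08 at 95% confidence, z = 1.960.
n = p̂(1−p̂)(z/E)² = 0.23 × 0.77 × (1.960/0.08)² = 106.30
Round up: n = 107.

n = 107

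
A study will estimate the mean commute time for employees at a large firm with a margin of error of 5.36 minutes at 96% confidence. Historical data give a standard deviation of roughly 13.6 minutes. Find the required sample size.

28

For a mean, the margin of error is E = z·σ/√n, so n = (zσ/E)².
At 96% confidence, z = 2.054.
n = (2.054 × 13.6 / 5.36)² = 27.16
Round up: n = 28.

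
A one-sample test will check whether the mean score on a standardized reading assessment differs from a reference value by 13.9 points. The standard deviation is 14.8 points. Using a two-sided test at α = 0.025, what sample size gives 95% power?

18

For a one-sample z-test, n = ((z_{α/2} + z_β)·σ/δ)².
z_{α/2} = 2.241 (two-sided α = 0.025); z_β = 1.645 (power 95% → β = 0.05).
n = (3.886 × 14.8 / 13.9)² = 17.12
Round up: n = 18.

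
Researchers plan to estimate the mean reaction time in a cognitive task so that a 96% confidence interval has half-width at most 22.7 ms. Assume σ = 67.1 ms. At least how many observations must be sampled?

37

For a mean, the margin of error is E = z·σ/√n, so n = (zσ/E)².
At 96% confidence, z = 2.054.
n = (2.054 × 67.1 / 22.7)² = 36.86
Round up: n = 37.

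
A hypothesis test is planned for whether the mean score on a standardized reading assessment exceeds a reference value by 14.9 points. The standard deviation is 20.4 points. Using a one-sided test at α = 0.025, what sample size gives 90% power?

For a one-sample z-test, n = ((z_α + z_β)·σ/δ)².
z_α = 1.960 (one-sided α = 0.025); z_β = 1.282 (power 90% → β = 0.1).
n = (3.242 × 20.4 / 14.9)² = 19.70
Round up: n = 20.

20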